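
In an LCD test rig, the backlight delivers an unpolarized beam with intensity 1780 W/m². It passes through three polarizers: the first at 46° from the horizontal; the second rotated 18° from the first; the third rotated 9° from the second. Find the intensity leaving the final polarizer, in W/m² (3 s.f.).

I ≈ 785 W/m²

Unpolarized light through the first polarizer → I₁ = 1780 W/m²/2 = 890 W/m², polarized at 46°.
I₂ = I₁ · cos²(18°) = 890 · 0.9045 = 805 W/m².
I₃ = I₂ · cos²(9°) = 805 · 0.9755 = 785.3 W/m².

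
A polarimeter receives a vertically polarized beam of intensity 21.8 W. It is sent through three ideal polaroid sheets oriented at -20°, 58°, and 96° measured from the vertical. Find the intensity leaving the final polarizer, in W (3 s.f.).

I ≈ 0.517 W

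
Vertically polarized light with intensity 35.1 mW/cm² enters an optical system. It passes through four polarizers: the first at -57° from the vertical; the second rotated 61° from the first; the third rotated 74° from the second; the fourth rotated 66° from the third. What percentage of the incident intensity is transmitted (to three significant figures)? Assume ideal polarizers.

≈ 0.0876%

I₁ = 35.1 mW/cm² · cos²(57°) = 10.41 mW/cm².
I₂ = I₁ · cos²(61°) = 10.41 · 0.235 = 2.447 mW/cm².
I₃ = I₂ · cos²(74°) = 2.447 · 0.07598 = 0.1859 mW/cm².
I₄ = I₃ · cos²(66°) = 0.1859 · 0.1654 = 0.03076 mW/cm².
That is 0.08763% of the incident intensity.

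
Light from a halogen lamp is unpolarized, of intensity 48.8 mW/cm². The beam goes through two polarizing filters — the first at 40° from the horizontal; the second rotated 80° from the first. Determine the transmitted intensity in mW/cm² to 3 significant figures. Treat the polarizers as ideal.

Unpolarized light through the first polarizer → I₁ = 48.8 mW/cm²/2 = 24.4 mW/cm², polarized at 40°.
I₂ = I₁ · cos²(80°) = 24.4 · 0.03015 = 0.7358 mW/cm².

I ≈ 0.736 mW/cm²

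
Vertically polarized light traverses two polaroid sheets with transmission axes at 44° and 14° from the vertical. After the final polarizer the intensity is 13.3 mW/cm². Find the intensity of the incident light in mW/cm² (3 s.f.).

I₁ = I₀ cos²(44° − 0°) = I₀ cos²(44°) = 0.5174 I₀.
I₂ = I₁ cos²(14° − 44°) = 0.5174 I₀ · cos²(30°) = 0.3881 I₀.
So 13.3 mW/cm² = 0.3881 I₀, giving I₀ = 13.3/0.3881 = 34.27 mW/cm².

I₀ ≈ 34.3 mW/cm²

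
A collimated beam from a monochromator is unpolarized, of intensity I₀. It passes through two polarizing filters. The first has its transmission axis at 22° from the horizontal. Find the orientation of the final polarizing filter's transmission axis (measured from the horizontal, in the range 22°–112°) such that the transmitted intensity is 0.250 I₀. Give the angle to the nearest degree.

θ ≈ 67°

Unpolarized light through the first polarizer → I₁ = ½ I₀, now polarized at 22°.
Need I₂/I₀ = 0.25, so cos²(θ − 22°) = 0.25 / 0.5 = 0.5.
θ − 22° = arccos(√0.5) = 45.0°, giving θ ≈ 22 + 45.0 = 67.0°.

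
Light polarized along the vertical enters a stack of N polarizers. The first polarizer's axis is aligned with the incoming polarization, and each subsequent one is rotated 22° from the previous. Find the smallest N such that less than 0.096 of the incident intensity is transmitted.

First polarizer is aligned with the polarization: full transmission.
Each further stage multiplies by cos²(22°) = 0.8597.
After N polarizers: T = 0.8597^(N−1). Require T < 0.096 ⇒ N−1 > ln(0.096)/ln(0.8597) = 15.50, so N−1 ≥ 16 and N = 17.
Check: N=17 gives T = 0.08898 < 0.096; N=16 gives T = 0.1035.

N = 17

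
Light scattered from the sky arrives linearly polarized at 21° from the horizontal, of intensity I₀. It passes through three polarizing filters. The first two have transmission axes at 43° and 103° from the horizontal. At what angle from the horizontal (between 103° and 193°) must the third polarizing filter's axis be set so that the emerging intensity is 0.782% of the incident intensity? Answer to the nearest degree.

θ ≈ 182°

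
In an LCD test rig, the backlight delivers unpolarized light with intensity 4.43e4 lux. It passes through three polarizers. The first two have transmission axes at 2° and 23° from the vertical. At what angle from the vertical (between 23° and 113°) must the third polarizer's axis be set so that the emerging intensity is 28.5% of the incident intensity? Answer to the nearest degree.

Unpolarized light through the first polarizer → I₁ = ½ I₀, now polarized at 2°.
I₂ = I₁ cos²(23° − 2°) = 0.5 I₀ · cos²(21°) = 0.4358 I₀.
Need I₃/I₀ = 0.285, so cos²(θ − 23°) = 0.285 / 0.4358 = 0.654.
θ − 23° = arccos(√0.654) = 36.0°, giving θ ≈ 23 + 36.0 = 59.0°.

θ ≈ 59°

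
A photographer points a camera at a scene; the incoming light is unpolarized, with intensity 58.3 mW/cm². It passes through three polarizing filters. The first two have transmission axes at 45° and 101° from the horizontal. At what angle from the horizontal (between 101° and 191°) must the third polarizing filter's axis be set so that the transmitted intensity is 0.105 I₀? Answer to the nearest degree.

Unpolarized light through the first polarizer → I₁ = ½ I₀, now polarized at 45°.
I₂ = I₁ cos²(101° − 45°) = 0.5 I₀ · cos²(56°) = 0.1563 I₀.
Need I₃/I₀ = 0.105, so cos²(θ − 101°) = 0.105 / 0.1563 = 0.6716.
θ − 101° = arccos(√0.6716) = 35.0°, giving θ ≈ 101 + 35.0 = 136.0°.

θ ≈ 136°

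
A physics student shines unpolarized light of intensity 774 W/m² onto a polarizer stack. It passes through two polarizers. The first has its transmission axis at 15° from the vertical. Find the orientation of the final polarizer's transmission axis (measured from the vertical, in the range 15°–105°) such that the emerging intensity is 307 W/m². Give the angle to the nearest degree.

θ ≈ 42°

Unpolarized light through the first polarizer → I₁ = ½ I₀, now polarized at 15°.
Target fraction: 307 / 774 W/m² = 0.3966 of I₀.
Need I₂/I₀ = 0.3966, so cos²(θ − 15°) = 0.3966 / 0.5 = 0.7933.
θ − 15° = arccos(√0.7933) = 27.0°, giving θ ≈ 15 + 27.0 = 42.0°.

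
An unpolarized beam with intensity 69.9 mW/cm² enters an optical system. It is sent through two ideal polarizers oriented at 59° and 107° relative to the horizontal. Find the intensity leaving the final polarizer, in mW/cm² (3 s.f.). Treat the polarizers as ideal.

I ≈ 15.6 mW/cm²

Unpolarized light through the first polarizer → I₁ = 69.9 mW/cm²/2 = 34.95 mW/cm², polarized at 59°.
I₂ = I₁ · cos²(48°) = 34.95 · 0.4477 = 15.65 mW/cm².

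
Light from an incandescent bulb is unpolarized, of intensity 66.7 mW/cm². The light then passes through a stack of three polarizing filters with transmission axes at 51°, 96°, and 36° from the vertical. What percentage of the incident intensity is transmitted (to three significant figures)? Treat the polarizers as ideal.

≈ 6.25%

Unpolarized light through the first polarizer → I₁ = 66.7 mW/cm²/2 = 33.35 mW/cm², polarized at 51°.
I₂ = I₁ · cos²(45°) = 33.35 · 0.5 = 16.68 mW/cm².
I₃ = I₂ · cos²(60°) = 16.68 · 0.25 = 4.169 mW/cm².
That is 6.25% of the incident intensity.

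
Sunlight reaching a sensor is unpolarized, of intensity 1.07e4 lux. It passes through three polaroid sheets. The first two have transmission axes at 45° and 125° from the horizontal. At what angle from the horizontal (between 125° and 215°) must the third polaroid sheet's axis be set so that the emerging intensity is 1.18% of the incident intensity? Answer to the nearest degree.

Unpolarized light through the first polarizer → I₁ = ½ I₀, now polarized at 45°.
I₂ = I₁ cos²(125° − 45°) = 0.5 I₀ · cos²(80°) = 0.01508 I₀.
Need I₃/I₀ = 0.0118, so cos²(θ − 125°) = 0.0118 / 0.01508 = 0.7827.
θ − 125° = arccos(√0.7827) = 27.8°, giving θ ≈ 125 + 27.8 = 152.8°.

θ ≈ 153°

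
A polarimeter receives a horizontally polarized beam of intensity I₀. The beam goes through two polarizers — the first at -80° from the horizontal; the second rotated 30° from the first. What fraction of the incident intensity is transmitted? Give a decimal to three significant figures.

≈ 0.0226 I₀

I₁ = I₀ cos²(-80° − 0°) = I₀ cos²(80°) = 0.03015 I₀.
I₂ = I₁ cos²(30°) = 0.03015 · 0.75 I₀ = 0.02262 I₀.
Transmitted fraction = 0.02262.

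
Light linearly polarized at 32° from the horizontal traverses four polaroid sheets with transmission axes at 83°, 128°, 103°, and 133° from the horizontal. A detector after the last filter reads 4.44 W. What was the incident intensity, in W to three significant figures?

I₁ = I₀ cos²(83° − 32°) = I₀ cos²(51°) = 0.396 I₀.
I₂ = I₁ cos²(128° − 83°) = 0.396 I₀ · cos²(45°) = 0.198 I₀.
I₃ = I₂ cos²(103° − 128°) = 0.198 I₀ · cos²(25°) = 0.1627 I₀.
I₄ = I₃ cos²(133° − 103°) = 0.1627 I₀ · cos²(30°) = 0.122 I₀.
So 4.44 W = 0.122 I₀, giving I₀ = 4.44/0.122 = 36.4 W.

I₀ ≈ 36.4 W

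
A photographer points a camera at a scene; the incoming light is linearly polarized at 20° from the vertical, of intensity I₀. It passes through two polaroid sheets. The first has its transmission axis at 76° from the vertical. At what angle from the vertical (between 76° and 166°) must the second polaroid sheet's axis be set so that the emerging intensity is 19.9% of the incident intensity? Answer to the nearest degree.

By Malus's law, I₁ = I₀ cos²(76° − 20°) = I₀ cos²(56°) = 0.3127 I₀.
Need I₂/I₀ = 0.199, so cos²(θ − 76°) = 0.199 / 0.3127 = 0.6364.
θ − 76° = arccos(√0.6364) = 37.1°, giving θ ≈ 76 + 37.1 = 113.1°.

θ ≈ 113°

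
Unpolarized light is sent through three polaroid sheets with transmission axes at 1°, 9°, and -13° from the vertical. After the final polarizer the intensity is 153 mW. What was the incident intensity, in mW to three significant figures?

Unpolarized light through the first polarizer → I₁ = ½ I₀, now polarized at 1°.
I₂ = I₁ cos²(9° − 1°) = 0.5 I₀ · cos²(8°) = 0.4903 I₀.
I₃ = I₂ cos²(-13° − 9°) = 0.4903 I₀ · cos²(22°) = 0.4215 I₀.
So 153 mW = 0.4215 I₀, giving I₀ = 153/0.4215 = 363 mW.

I₀ ≈ 363 mW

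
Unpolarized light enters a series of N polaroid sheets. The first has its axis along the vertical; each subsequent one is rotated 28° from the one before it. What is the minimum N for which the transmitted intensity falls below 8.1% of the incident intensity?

N = 9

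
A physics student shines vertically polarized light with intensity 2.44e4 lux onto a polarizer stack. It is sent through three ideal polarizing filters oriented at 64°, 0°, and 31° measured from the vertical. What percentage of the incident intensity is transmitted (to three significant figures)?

I₁ = 2.44e4 lux · cos²(64°) = 4689 lux.
I₂ = I₁ · cos²(64°) = 4689 · 0.1922 = 901.1 lux.
I₃ = I₂ · cos²(31°) = 901.1 · 0.7347 = 662 lux.
That is 2.713% of the incident intensity.

≈ 2.71%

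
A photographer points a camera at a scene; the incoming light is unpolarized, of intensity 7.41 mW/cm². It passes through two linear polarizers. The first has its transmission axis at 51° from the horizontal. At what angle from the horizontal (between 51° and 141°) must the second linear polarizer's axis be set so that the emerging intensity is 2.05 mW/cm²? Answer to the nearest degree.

Unpolarized light through the first polarizer → I₁ = ½ I₀, now polarized at 51°.
Target fraction: 2.05 / 7.41 mW/cm² = 0.2767 of I₀.
Need I₂/I₀ = 0.2767, so cos²(θ − 51°) = 0.2767 / 0.5 = 0.5533.
θ − 51° = arccos(√0.5533) = 41.9°, giving θ ≈ 51 + 41.9 = 92.9°.

θ ≈ 93°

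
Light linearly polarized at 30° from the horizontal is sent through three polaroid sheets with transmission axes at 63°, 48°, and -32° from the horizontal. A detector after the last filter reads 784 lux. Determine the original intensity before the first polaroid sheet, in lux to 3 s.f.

I₁ = I₀ cos²(63° − 30°) = I₀ cos²(33°) = 0.7034 I₀.
I₂ = I₁ cos²(48° − 63°) = 0.7034 I₀ · cos²(15°) = 0.6563 I₀.
I₃ = I₂ cos²(-32° − 48°) = 0.6563 I₀ · cos²(80°) = 0.01979 I₀.
So 784 lux = 0.01979 I₀, giving I₀ = 784/0.01979 = 3.962e+04 lux.

I₀ ≈ 3.96e4 lux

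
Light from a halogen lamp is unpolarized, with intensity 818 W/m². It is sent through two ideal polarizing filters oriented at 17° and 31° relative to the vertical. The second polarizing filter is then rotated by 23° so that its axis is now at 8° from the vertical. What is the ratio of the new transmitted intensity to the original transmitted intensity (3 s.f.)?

Before rotation:
Unpolarized light through the first polarizer → I₁ = ½ I₀, now polarized at 17°.
I₂ = I₁ cos²(31° − 17°) = 0.5 I₀ · cos²(14°) = 0.4707 I₀.
After rotation:
Unpolarized light through the first polarizer → I₁ = ½ I₀, now polarized at 17°.
I₂ = I₁ cos²(8° − 17°) = 0.5 I₀ · cos²(9°) = 0.4878 I₀.
Ratio = 0.4878 / 0.4707 = 1.036.

I_new/I_old ≈ 1.04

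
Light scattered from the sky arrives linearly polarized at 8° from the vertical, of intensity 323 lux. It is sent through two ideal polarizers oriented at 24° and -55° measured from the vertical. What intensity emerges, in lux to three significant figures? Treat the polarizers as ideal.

I ≈ 10.9 lux

I₁ = 323 lux · cos²(16°) = 298.5 lux.
I₂ = I₁ · cos²(79°) = 298.5 · 0.03641 = 10.87 lux.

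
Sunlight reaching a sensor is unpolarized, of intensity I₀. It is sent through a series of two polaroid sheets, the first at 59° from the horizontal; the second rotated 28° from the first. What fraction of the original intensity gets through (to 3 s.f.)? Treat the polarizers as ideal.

Unpolarized light through the first polarizer → I₁ = ½ I₀, now polarized at 59°.
I₂ = I₁ cos²(28°) = 0.5 · 0.7796 I₀ = 0.3898 I₀.
Transmitted fraction = 0.3898.

≈ 0.390 I₀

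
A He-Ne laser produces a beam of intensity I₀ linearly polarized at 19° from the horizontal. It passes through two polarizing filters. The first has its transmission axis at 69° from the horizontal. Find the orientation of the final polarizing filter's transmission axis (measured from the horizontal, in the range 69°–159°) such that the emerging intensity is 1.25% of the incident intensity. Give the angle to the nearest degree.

θ ≈ 149°

By Malus's law, I₁ = I₀ cos²(69° − 19°) = I₀ cos²(50°) = 0.4132 I₀.
Need I₂/I₀ = 0.0125, so cos²(θ − 69°) = 0.0125 / 0.4132 = 0.03025.
θ − 69° = arccos(√0.03025) = 80.0°, giving θ ≈ 69 + 80.0 = 149.0°.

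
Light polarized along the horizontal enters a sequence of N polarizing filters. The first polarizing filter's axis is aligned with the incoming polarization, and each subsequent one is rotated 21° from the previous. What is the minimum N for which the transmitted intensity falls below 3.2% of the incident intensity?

N = 27

First polarizer is aligned with the polarization: full transmission.
Each further stage multiplies by cos²(21°) = 0.8716.
After N polarizers: T = 0.8716^(N−1). Require T < 0.032 ⇒ N−1 > ln(0.032)/ln(0.8716) = 25.04, so N−1 ≥ 26 and N = 27.
Check: N=27 gives T = 0.02805 < 0.032; N=26 gives T = 0.03218.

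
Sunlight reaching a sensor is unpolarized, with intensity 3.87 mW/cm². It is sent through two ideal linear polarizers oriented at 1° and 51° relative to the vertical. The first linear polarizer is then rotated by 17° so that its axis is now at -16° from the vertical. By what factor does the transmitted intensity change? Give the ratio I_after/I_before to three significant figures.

Before rotation:
Unpolarized light through the first polarizer → I₁ = ½ I₀, now polarized at 1°.
I₂ = I₁ cos²(51° − 1°) = 0.5 I₀ · cos²(50°) = 0.2066 I₀.
After rotation:
Unpolarized light through the first polarizer → I₁ = ½ I₀, now polarized at -16°.
I₂ = I₁ cos²(51° + 16°) = 0.5 I₀ · cos²(67°) = 0.07634 I₀.
Ratio = 0.07634 / 0.2066 = 0.3695.

I_new/I_old ≈ 0.370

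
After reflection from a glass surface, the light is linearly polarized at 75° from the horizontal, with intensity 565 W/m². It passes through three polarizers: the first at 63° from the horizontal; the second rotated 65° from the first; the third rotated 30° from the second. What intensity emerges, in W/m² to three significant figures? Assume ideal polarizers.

I ≈ 72.4 W/m²

I₁ = 565 W/m² · cos²(12°) = 540.6 W/m².
I₂ = I₁ · cos²(65°) = 540.6 · 0.1786 = 96.55 W/m².
I₃ = I₂ · cos²(30°) = 96.55 · 0.75 = 72.41 W/m².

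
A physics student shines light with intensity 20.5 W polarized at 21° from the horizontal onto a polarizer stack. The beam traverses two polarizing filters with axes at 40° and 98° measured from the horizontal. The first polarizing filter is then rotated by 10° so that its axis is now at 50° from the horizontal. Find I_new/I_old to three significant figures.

Before rotation:
I₁ = I₀ cos²(40° − 21°) = I₀ cos²(19°) = 0.894 I₀.
I₂ = I₁ cos²(98° − 40°) = 0.894 I₀ · cos²(58°) = 0.251 I₀.
After rotation:
I₁ = I₀ cos²(50° − 21°) = I₀ cos²(29°) = 0.765 I₀.
I₂ = I₁ cos²(98° − 50°) = 0.765 I₀ · cos²(48°) = 0.3425 I₀.
Ratio = 0.3425 / 0.251 = 1.364.

I_new/I_old ≈ 1.36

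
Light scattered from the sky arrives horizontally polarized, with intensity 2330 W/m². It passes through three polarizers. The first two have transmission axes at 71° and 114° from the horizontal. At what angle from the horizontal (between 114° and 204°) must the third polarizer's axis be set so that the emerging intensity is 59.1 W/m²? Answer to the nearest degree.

I₁ = I₀ cos²(71° − 0°) = I₀ cos²(71°) = 0.106 I₀.
I₂ = I₁ cos²(114° − 71°) = 0.106 I₀ · cos²(43°) = 0.05669 I₀.
Target fraction: 59.1 / 2330 W/m² = 0.02536 of I₀.
Need I₃/I₀ = 0.02536, so cos²(θ − 114°) = 0.02536 / 0.05669 = 0.4474.
θ − 114° = arccos(√0.4474) = 48.0°, giving θ ≈ 114 + 48.0 = 162.0°.

θ ≈ 162°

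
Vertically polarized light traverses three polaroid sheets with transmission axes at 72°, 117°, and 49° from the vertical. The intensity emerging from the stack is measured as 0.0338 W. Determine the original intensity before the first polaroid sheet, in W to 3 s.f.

By Malus's law, I₁ = I₀ cos²(72° − 0°) = I₀ cos²(72°) = 0.09549 I₀.
I₂ = I₁ cos²(117° − 72°) = 0.09549 I₀ · cos²(45°) = 0.04775 I₀.
I₃ = I₂ cos²(49° − 117°) = 0.04775 I₀ · cos²(68°) = 0.0067 I₀.
So 0.0338 W = 0.0067 I₀, giving I₀ = 0.0338/0.0067 = 5.045 W.

I₀ ≈ 5.04 W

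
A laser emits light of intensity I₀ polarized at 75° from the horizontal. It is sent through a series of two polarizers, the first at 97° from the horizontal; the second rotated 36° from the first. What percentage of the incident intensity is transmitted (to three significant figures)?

By Malus's law, I₁ = I₀ cos²(97° − 75°) = I₀ cos²(22°) = 0.8597 I₀.
I₂ = I₁ cos²(36°) = 0.8597 · 0.6545 I₀ = 0.5627 I₀.
That is 56.27% of the incident intensity.

≈ 56.3%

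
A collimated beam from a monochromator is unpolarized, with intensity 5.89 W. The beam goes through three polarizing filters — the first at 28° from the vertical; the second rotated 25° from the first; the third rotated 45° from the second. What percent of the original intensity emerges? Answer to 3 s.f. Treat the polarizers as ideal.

≈ 20.5%

Unpolarized light through the first polarizer → I₁ = 5.89 W/2 = 2.945 W, polarized at 28°.
I₂ = I₁ · cos²(25°) = 2.945 · 0.8214 = 2.419 W.
I₃ = I₂ · cos²(45°) = 2.419 · 0.5 = 1.21 W.
That is 20.53% of the incident intensity.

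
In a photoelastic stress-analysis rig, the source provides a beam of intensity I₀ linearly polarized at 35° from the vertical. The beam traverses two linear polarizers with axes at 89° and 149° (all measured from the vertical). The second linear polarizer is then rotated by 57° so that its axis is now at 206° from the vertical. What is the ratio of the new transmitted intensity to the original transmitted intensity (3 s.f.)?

I_new/I_old ≈ 0.824

Before rotation:
By Malus's law, I₁ = I₀ cos²(89° − 35°) = I₀ cos²(54°) = 0.3455 I₀.
I₂ = I₁ cos²(149° − 89°) = 0.3455 I₀ · cos²(60°) = 0.08637 I₀.
After rotation:
I₁ = I₀ cos²(89° − 35°) = I₀ cos²(54°) = 0.3455 I₀.
Angle between axes 1 and 2: 63°. I₂ = 0.3455 I₀ · cos²(63°) = 0.07121 I₀.
Ratio = 0.07121 / 0.08637 = 0.8244.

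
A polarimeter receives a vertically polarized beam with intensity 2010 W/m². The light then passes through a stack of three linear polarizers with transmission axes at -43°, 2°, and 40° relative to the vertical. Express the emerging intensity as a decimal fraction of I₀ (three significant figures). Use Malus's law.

I/I₀ ≈ 0.166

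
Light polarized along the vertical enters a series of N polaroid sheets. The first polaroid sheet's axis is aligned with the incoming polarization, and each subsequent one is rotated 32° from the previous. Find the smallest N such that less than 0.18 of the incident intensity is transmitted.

N = 7

First polarizer is aligned with the polarization: full transmission.
Each further stage multiplies by cos²(32°) = 0.7192.
After N polarizers: T = 0.7192^(N−1). Require T < 0.18 ⇒ N−1 > ln(0.18)/ln(0.7192) = 5.20, so N−1 ≥ 6 and N = 7.
Check: N=7 gives T = 0.1384 < 0.18; N=6 gives T = 0.1924.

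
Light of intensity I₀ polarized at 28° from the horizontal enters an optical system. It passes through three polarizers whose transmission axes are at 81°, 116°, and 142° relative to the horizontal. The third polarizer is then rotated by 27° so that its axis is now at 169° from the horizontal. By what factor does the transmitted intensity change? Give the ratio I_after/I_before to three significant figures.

Before rotation:
I₁ = I₀ cos²(81° − 28°) = I₀ cos²(53°) = 0.3622 I₀.
I₂ = I₁ cos²(116° − 81°) = 0.3622 I₀ · cos²(35°) = 0.243 I₀.
I₃ = I₂ cos²(142° − 116°) = 0.243 I₀ · cos²(26°) = 0.1963 I₀.
After rotation:
I₁ = I₀ cos²(81° − 28°) = I₀ cos²(53°) = 0.3622 I₀.
I₂ = I₁ cos²(116° − 81°) = 0.3622 I₀ · cos²(35°) = 0.243 I₀.
I₃ = I₂ cos²(169° − 116°) = 0.243 I₀ · cos²(53°) = 0.08802 I₀.
Ratio = 0.08802 / 0.1963 = 0.4483.

I_new/I_old ≈ 0.448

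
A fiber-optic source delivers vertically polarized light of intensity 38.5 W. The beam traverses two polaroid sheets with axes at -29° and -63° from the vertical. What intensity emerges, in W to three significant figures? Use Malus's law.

By Malus's law, I₁ = 38.5 W · cos²(29°) = 29.45 W.
I₂ = I₁ · cos²(34°) = 29.45 · 0.6873 = 20.24 W.

I ≈ 20.2 W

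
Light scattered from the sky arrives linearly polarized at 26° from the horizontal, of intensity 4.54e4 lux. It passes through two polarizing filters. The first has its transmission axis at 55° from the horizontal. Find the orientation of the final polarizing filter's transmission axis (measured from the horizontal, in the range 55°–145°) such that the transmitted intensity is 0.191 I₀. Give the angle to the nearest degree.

I₁ = I₀ cos²(55° − 26°) = I₀ cos²(29°) = 0.765 I₀.
Need I₂/I₀ = 0.191, so cos²(θ − 55°) = 0.191 / 0.765 = 0.2497.
θ − 55° = arccos(√0.2497) = 60.0°, giving θ ≈ 55 + 60.0 = 115.0°.

θ ≈ 115°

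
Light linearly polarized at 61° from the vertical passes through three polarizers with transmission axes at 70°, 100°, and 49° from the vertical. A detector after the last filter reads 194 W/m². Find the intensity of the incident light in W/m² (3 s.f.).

I₀ ≈ 670 W/m²

I₁ = I₀ cos²(70° − 61°) = I₀ cos²(9°) = 0.9755 I₀.
I₂ = I₁ cos²(100° − 70°) = 0.9755 I₀ · cos²(30°) = 0.7316 I₀.
I₃ = I₂ cos²(49° − 100°) = 0.7316 I₀ · cos²(51°) = 0.2898 I₀.
So 194 W/m² = 0.2898 I₀, giving I₀ = 194/0.2898 = 669.5 W/m².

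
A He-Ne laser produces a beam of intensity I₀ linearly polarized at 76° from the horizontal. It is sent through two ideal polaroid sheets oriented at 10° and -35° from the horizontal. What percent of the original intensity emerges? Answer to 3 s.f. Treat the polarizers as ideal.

≈ 8.27%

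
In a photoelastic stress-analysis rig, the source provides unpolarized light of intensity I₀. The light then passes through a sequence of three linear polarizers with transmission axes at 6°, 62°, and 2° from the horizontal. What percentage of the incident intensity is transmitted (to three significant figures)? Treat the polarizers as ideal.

≈ 3.91%

Unpolarized light through the first polarizer → I₁ = ½ I₀, now polarized at 6°.
I₂ = I₁ cos²(62° − 6°) = 0.5 I₀ · cos²(56°) = 0.1563 I₀.
I₃ = I₂ cos²(2° − 62°) = 0.1563 I₀ · cos²(60°) = 0.03909 I₀.
That is 3.909% of the incident intensity.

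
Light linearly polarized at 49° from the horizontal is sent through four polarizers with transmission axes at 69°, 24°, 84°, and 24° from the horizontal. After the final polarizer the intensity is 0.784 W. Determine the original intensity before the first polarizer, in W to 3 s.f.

I₀ ≈ 28.4 W

I₁ = I₀ cos²(69° − 49°) = I₀ cos²(20°) = 0.883 I₀.
I₂ = I₁ cos²(24° − 69°) = 0.883 I₀ · cos²(45°) = 0.4415 I₀.
I₃ = I₂ cos²(84° − 24°) = 0.4415 I₀ · cos²(60°) = 0.1104 I₀.
I₄ = I₃ cos²(24° − 84°) = 0.1104 I₀ · cos²(60°) = 0.02759 I₀.
So 0.784 W = 0.02759 I₀, giving I₀ = 0.784/0.02759 = 28.41 W.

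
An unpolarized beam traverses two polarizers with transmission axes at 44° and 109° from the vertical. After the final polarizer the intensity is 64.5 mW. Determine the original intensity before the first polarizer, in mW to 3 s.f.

Unpolarized light through the first polarizer → I₁ = ½ I₀, now polarized at 44°.
I₂ = I₁ cos²(109° − 44°) = 0.5 I₀ · cos²(65°) = 0.0893 I₀.
So 64.5 mW = 0.0893 I₀, giving I₀ = 64.5/0.0893 = 722.3 mW.

I₀ ≈ 722 mW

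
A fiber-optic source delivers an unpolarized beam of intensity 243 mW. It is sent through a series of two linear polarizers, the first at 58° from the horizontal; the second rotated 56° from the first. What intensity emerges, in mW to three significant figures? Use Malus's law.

I ≈ 38.0 mW

Unpolarized light through the first polarizer → I₁ = 243 mW/2 = 121.5 mW, polarized at 58°.
I₂ = I₁ · cos²(56°) = 121.5 · 0.3127 = 37.99 mW.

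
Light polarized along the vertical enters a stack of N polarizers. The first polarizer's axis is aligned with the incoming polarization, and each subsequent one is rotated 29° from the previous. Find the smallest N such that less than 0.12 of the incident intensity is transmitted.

First polarizer is aligned with the polarization: full transmission.
Each further stage multiplies by cos²(29°) = 0.765.
After N polarizers: T = 0.765^(N−1). Require T < 0.12 ⇒ N−1 > ln(0.12)/ln(0.765) = 7.91, so N−1 ≥ 8 and N = 9.
Check: N=9 gives T = 0.1172 < 0.12; N=8 gives T = 0.1533.

N = 9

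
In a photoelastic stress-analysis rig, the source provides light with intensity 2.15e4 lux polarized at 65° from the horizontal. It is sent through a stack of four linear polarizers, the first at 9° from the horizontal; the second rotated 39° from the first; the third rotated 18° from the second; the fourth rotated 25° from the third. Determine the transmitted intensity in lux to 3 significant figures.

I ≈ 3020 lux

I₁ = 2.15e4 lux · cos²(56°) = 6723 lux.
I₂ = I₁ · cos²(39°) = 6723 · 0.604 = 4060 lux.
I₃ = I₂ · cos²(18°) = 4060 · 0.9045 = 3673 lux.
I₄ = I₃ · cos²(25°) = 3673 · 0.8214 = 3017 lux.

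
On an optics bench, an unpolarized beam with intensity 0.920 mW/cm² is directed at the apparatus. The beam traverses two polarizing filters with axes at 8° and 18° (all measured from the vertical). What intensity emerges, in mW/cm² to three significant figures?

I ≈ 0.446 mW/cm²

Unpolarized light through the first polarizer → I₁ = 0.920 mW/cm²/2 = 0.46 mW/cm², polarized at 8°.
I₂ = I₁ · cos²(10°) = 0.46 · 0.9698 = 0.4461 mW/cm².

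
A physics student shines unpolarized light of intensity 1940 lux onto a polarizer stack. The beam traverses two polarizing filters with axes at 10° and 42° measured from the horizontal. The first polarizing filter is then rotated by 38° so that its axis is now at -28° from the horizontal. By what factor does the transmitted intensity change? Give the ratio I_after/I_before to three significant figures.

Before rotation:
Unpolarized light through the first polarizer → I₁ = ½ I₀, now polarized at 10°.
I₂ = I₁ cos²(42° − 10°) = 0.5 I₀ · cos²(32°) = 0.3596 I₀.
After rotation:
Unpolarized light through the first polarizer → I₁ = ½ I₀, now polarized at -28°.
I₂ = I₁ cos²(42° + 28°) = 0.5 I₀ · cos²(70°) = 0.05849 I₀.
Ratio = 0.05849 / 0.3596 = 0.1627.

I_new/I_old ≈ 0.163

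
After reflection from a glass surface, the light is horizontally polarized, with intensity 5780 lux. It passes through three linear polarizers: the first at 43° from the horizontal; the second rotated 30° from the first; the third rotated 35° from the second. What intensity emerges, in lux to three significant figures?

By Malus's law, I₁ = 5780 lux · cos²(43°) = 3092 lux.
I₂ = I₁ · cos²(30°) = 3092 · 0.75 = 2319 lux.
I₃ = I₂ · cos²(35°) = 2319 · 0.671 = 1556 lux.

I ≈ 1560 lux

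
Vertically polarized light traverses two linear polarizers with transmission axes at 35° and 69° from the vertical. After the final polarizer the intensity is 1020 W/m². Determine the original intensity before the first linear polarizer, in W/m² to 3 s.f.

By Malus's law, I₁ = I₀ cos²(35° − 0°) = I₀ cos²(35°) = 0.671 I₀.
I₂ = I₁ cos²(69° − 35°) = 0.671 I₀ · cos²(34°) = 0.4612 I₀.
So 1020 W/m² = 0.4612 I₀, giving I₀ = 1020/0.4612 = 2212 W/m².

I₀ ≈ 2210 W/m²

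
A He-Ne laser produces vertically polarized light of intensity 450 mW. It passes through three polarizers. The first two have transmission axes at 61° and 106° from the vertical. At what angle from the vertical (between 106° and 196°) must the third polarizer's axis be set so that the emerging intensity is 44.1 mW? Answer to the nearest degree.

θ ≈ 130°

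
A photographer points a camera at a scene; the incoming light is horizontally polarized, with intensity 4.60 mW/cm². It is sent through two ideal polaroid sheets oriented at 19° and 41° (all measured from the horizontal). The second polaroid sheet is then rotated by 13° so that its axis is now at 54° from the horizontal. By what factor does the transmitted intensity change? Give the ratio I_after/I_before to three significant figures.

I_new/I_old ≈ 0.781

Before rotation:
I₁ = I₀ cos²(19° − 0°) = I₀ cos²(19°) = 0.894 I₀.
I₂ = I₁ cos²(41° − 19°) = 0.894 I₀ · cos²(22°) = 0.7685 I₀.
After rotation:
I₁ = I₀ cos²(19° − 0°) = I₀ cos²(19°) = 0.894 I₀.
I₂ = I₁ cos²(54° − 19°) = 0.894 I₀ · cos²(35°) = 0.5999 I₀.
Ratio = 0.5999 / 0.7685 = 0.7805.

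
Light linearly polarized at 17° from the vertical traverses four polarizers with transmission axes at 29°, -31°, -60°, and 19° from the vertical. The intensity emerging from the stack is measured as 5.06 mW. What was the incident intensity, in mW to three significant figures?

I₁ = I₀ cos²(29° − 17°) = I₀ cos²(12°) = 0.9568 I₀.
I₂ = I₁ cos²(-31° − 29°) = 0.9568 I₀ · cos²(60°) = 0.2392 I₀.
I₃ = I₂ cos²(-60° + 31°) = 0.2392 I₀ · cos²(29°) = 0.183 I₀.
I₄ = I₃ cos²(19° + 60°) = 0.183 I₀ · cos²(79°) = 0.006662 I₀.
So 5.06 mW = 0.006662 I₀, giving I₀ = 5.06/0.006662 = 759.6 mW.

I₀ ≈ 760 mW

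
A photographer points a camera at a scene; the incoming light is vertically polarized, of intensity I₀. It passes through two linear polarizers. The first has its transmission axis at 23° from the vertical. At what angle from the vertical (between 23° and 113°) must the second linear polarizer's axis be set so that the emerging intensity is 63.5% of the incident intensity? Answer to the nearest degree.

I₁ = I₀ cos²(23° − 0°) = I₀ cos²(23°) = 0.8473 I₀.
Need I₂/I₀ = 0.635, so cos²(θ − 23°) = 0.635 / 0.8473 = 0.7494.
θ − 23° = arccos(√0.7494) = 30.0°, giving θ ≈ 23 + 30.0 = 53.0°.

θ ≈ 53°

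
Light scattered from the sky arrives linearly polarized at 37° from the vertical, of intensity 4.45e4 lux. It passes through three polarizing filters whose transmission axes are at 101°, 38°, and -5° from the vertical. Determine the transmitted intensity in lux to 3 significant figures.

I ≈ 943 lux

I₁ = 4.45e4 lux · cos²(64°) = 8552 lux.
I₂ = I₁ · cos²(63°) = 8552 · 0.2061 = 1763 lux.
I₃ = I₂ · cos²(43°) = 1763 · 0.5349 = 942.7 lux.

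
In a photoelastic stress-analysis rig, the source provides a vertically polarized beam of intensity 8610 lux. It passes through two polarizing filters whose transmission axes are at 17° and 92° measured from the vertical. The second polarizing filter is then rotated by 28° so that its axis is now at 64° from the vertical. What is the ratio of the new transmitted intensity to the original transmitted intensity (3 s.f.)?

Before rotation:
By Malus's law, I₁ = I₀ cos²(17° − 0°) = I₀ cos²(17°) = 0.9145 I₀.
I₂ = I₁ cos²(92° − 17°) = 0.9145 I₀ · cos²(75°) = 0.06126 I₀.
After rotation:
I₁ = I₀ cos²(17° − 0°) = I₀ cos²(17°) = 0.9145 I₀.
I₂ = I₁ cos²(64° − 17°) = 0.9145 I₀ · cos²(47°) = 0.4254 I₀.
Ratio = 0.4254 / 0.06126 = 6.943.

I_new/I_old ≈ 6.94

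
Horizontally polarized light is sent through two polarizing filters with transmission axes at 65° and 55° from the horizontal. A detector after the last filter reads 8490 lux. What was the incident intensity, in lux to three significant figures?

I₀ ≈ 4.90e4 lux

I₁ = I₀ cos²(65° − 0°) = I₀ cos²(65°) = 0.1786 I₀.
I₂ = I₁ cos²(55° − 65°) = 0.1786 I₀ · cos²(10°) = 0.1732 I₀.
So 8490 lux = 0.1732 I₀, giving I₀ = 8490/0.1732 = 4.901e+04 lux.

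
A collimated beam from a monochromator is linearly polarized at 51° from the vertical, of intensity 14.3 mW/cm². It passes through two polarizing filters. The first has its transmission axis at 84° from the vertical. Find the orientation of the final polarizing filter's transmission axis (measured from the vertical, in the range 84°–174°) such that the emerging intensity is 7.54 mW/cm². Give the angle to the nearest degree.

By Malus's law, I₁ = I₀ cos²(84° − 51°) = I₀ cos²(33°) = 0.7034 I₀.
Target fraction: 7.54 / 14.3 mW/cm² = 0.5273 of I₀.
Need I₂/I₀ = 0.5273, so cos²(θ − 84°) = 0.5273 / 0.7034 = 0.7496.
θ − 84° = arccos(√0.7496) = 30.0°, giving θ ≈ 84 + 30.0 = 114.0°.

θ ≈ 114°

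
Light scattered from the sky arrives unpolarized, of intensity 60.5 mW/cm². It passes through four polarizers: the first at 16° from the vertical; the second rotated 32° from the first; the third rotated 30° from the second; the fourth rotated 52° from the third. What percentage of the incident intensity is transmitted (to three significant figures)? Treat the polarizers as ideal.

≈ 10.2%

Unpolarized light through the first polarizer → I₁ = 60.5 mW/cm²/2 = 30.25 mW/cm², polarized at 16°.
I₂ = I₁ · cos²(32°) = 30.25 · 0.7192 = 21.76 mW/cm².
I₃ = I₂ · cos²(30°) = 21.76 · 0.75 = 16.32 mW/cm².
I₄ = I₃ · cos²(52°) = 16.32 · 0.379 = 6.185 mW/cm².
That is 10.22% of the incident intensity.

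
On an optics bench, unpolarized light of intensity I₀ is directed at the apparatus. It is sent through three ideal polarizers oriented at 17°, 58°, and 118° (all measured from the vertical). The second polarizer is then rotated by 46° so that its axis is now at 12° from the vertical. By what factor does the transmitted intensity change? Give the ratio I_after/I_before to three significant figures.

I_new/I_old ≈ 0.529

Before rotation:
Unpolarized light through the first polarizer → I₁ = ½ I₀, now polarized at 17°.
I₂ = I₁ cos²(58° − 17°) = 0.5 I₀ · cos²(41°) = 0.2848 I₀.
I₃ = I₂ cos²(118° − 58°) = 0.2848 I₀ · cos²(60°) = 0.0712 I₀.
After rotation:
Unpolarized light through the first polarizer → I₁ = ½ I₀, now polarized at 17°.
I₂ = I₁ cos²(12° − 17°) = 0.5 I₀ · cos²(5°) = 0.4962 I₀.
Angle between axes 2 and 3: 74°. I₃ = 0.4962 I₀ · cos²(74°) = 0.0377 I₀.
Ratio = 0.0377 / 0.0712 = 0.5295.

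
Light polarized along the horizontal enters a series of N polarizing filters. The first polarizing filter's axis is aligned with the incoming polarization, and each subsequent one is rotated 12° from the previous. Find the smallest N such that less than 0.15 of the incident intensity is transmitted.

N = 44

First polarizer is aligned with the polarization: full transmission.
Each further stage multiplies by cos²(12°) = 0.9568.
After N polarizers: T = 0.9568^(N−1). Require T < 0.15 ⇒ N−1 > ln(0.15)/ln(0.9568) = 42.93, so N−1 ≥ 43 and N = 44.
Check: N=44 gives T = 0.1495 < 0.15; N=43 gives T = 0.1563.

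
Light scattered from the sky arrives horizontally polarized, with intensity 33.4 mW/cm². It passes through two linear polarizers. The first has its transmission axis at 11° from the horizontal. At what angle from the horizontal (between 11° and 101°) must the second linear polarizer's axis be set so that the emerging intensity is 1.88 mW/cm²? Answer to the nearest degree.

By Malus's law, I₁ = I₀ cos²(11° − 0°) = I₀ cos²(11°) = 0.9636 I₀.
Target fraction: 1.88 / 33.4 mW/cm² = 0.05629 of I₀.
Need I₂/I₀ = 0.05629, so cos²(θ − 11°) = 0.05629 / 0.9636 = 0.05841.
θ − 11° = arccos(√0.05841) = 76.0°, giving θ ≈ 11 + 76.0 = 87.0°.

θ ≈ 87°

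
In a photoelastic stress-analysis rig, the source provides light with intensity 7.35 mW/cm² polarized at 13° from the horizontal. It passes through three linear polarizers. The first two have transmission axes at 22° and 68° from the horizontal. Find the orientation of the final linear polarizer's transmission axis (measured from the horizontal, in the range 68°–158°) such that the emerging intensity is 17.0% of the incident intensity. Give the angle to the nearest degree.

θ ≈ 121°

I₁ = I₀ cos²(22° − 13°) = I₀ cos²(9°) = 0.9755 I₀.
I₂ = I₁ cos²(68° − 22°) = 0.9755 I₀ · cos²(46°) = 0.4707 I₀.
Need I₃/I₀ = 0.17, so cos²(θ − 68°) = 0.17 / 0.4707 = 0.3611.
θ − 68° = arccos(√0.3611) = 53.1°, giving θ ≈ 68 + 53.1 = 121.1°.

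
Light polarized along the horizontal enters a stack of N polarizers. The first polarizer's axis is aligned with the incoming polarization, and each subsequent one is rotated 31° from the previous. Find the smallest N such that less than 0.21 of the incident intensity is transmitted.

N = 7

First polarizer is aligned with the polarization: full transmission.
Each further stage multiplies by cos²(31°) = 0.7347.
After N polarizers: T = 0.7347^(N−1). Require T < 0.21 ⇒ N−1 > ln(0.21)/ln(0.7347) = 5.06, so N−1 ≥ 6 and N = 7.
Check: N=7 gives T = 0.1573 < 0.21; N=6 gives T = 0.2141.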